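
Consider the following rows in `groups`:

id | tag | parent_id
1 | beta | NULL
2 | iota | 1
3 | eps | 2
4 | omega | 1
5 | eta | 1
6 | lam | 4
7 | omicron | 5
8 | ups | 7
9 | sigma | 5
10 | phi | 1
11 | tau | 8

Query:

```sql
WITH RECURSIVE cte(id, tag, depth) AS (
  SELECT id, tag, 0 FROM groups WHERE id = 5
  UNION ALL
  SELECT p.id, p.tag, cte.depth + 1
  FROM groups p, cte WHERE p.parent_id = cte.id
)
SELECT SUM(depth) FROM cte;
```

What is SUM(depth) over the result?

7

Base: id=5 (eta) at depth 0.
Iteration 1: rows with parent_id in {5} -> omicron (id 7, depth 1), sigma (id 9, depth 1).
Iteration 2: rows with parent_id in {7,9} -> ups (id 8, depth 2).
Iteration 3: rows with parent_id in {8} -> tau (id 11, depth 3).
Iteration 4: no rows with parent_id in {11}; recursion stops.
SUM(depth) = 0 + 1 + 1 + 2 + 3 = 7.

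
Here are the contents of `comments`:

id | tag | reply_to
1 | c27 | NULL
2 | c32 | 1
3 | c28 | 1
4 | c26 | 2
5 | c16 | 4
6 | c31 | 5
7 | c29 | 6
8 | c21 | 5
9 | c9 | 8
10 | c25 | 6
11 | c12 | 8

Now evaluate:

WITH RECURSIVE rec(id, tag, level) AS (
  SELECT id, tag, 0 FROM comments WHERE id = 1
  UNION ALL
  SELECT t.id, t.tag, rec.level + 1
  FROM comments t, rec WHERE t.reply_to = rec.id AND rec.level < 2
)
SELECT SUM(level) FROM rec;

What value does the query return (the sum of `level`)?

4

Base: id=1 (c27) at level 0.
Iteration 1: rows with reply_to in {1} -> c32 (id 2, level 1), c28 (id 3, level 1).
Iteration 2: rows with reply_to in {2,3} -> c26 (id 4, level 2).
Iteration 3: level < 2 fails for all current rows; recursion stops.
SUM(level) = 0 + 1 + 1 + 2 = 4.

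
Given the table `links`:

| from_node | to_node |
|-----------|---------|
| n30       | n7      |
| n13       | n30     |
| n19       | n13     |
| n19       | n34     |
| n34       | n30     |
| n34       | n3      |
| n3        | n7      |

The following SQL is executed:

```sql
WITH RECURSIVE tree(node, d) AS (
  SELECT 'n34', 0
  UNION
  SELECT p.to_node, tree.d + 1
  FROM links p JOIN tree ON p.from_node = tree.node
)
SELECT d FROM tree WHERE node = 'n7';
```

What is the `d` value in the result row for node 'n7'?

2

Base: (n34, d=0).
Iteration 1: edges from {n34} -> (n3, d=1), (n30, d=1).
Iteration 2: edges from {n3,n30} -> (n7, d=2). [UNION drops 1 duplicate row(s)]
Iteration 3: no outgoing edges from {n7}; recursion stops.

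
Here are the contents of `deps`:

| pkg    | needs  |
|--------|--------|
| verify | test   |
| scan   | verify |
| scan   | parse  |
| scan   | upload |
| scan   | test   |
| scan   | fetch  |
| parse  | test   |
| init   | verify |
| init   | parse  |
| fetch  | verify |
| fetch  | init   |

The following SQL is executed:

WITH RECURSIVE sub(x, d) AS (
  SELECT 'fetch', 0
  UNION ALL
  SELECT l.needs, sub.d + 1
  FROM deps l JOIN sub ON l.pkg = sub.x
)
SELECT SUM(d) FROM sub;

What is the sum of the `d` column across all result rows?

14

Base: (fetch, d=0).
Iteration 1: edges from {fetch} -> (init, d=1), (verify, d=1).
Iteration 2: edges from {init,verify} -> (parse, d=2), (test, d=2), (verify, d=2).
Iteration 3: edges from {parse,test,verify} -> (test, d=3) x2. [UNION ALL keeps all 2 new rows, including repeats]
Iteration 4: no outgoing edges from {test}; recursion stops.
SUM(d) = 0 + 1 + 1 + 2 + 2 + 2 + 3 + 3 = 14.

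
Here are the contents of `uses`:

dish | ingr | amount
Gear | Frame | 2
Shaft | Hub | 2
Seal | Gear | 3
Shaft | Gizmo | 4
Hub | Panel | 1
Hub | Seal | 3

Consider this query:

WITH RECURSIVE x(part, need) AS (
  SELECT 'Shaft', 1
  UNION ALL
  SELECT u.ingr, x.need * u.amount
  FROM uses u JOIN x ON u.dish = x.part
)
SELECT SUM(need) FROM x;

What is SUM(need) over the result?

69

Base: (Shaft, need=1).
Iteration 1: components of {Shaft} -> Gizmo = 1*4 = 4, Hub = 1*2 = 2.
Iteration 2: components of {Gizmo,Hub} -> Panel = 2*1 = 2, Seal = 2*3 = 6.
Iteration 3: components of {Panel,Seal} -> Gear = 6*3 = 18.
Iteration 4: components of {Gear} -> Frame = 18*2 = 36.
Iteration 5: no further components; recursion stops.
SUM(need) = 1 + 2 + 4 + 2 + 6 + 18 + 36 = 69.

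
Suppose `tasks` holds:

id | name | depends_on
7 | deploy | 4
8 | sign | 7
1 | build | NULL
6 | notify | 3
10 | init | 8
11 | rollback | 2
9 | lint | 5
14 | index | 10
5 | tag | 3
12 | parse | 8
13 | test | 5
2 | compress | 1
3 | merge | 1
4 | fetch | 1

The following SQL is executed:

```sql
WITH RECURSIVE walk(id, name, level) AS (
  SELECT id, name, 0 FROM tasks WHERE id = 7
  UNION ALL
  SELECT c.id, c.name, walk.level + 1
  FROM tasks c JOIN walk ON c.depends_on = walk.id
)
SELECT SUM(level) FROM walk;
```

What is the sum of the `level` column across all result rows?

8

Base: id=7 (deploy) at level 0.
Iteration 1: rows with depends_on in {7} -> sign (id 8, level 1).
Iteration 2: rows with depends_on in {8} -> init (id 10, level 2), parse (id 12, level 2).
Iteration 3: rows with depends_on in {10,12} -> index (id 14, level 3).
Iteration 4: no rows with depends_on in {14}; recursion stops.
SUM(level) = 0 + 1 + 2 + 2 + 3 = 8.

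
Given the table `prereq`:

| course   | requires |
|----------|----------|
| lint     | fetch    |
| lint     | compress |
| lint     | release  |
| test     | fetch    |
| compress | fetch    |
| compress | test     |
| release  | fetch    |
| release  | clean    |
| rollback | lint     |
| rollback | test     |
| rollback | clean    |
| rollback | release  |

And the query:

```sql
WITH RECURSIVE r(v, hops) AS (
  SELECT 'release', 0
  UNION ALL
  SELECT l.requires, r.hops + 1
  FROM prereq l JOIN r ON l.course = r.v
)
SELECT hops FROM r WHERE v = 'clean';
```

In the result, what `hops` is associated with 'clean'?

Base: (release, hops=0).
Iteration 1: edges from {release} -> (clean, hops=1), (fetch, hops=1).
Iteration 2: no outgoing edges from {clean,fetch}; recursion stops.

1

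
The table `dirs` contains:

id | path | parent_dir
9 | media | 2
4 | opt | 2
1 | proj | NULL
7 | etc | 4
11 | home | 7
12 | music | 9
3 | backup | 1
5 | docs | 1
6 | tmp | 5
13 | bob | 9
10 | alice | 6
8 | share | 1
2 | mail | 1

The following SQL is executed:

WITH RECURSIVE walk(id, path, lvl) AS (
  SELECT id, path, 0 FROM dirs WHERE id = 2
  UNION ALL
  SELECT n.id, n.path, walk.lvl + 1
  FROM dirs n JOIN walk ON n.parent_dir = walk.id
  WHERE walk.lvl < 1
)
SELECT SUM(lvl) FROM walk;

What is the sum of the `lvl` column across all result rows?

Base: id=2 (mail) at lvl 0.
Iteration 1: rows with parent_dir in {2} -> opt (id 4, lvl 1), media (id 9, lvl 1).
Iteration 2: lvl < 1 fails for all current rows; recursion stops.
SUM(lvl) = 0 + 1 + 1 = 2.

2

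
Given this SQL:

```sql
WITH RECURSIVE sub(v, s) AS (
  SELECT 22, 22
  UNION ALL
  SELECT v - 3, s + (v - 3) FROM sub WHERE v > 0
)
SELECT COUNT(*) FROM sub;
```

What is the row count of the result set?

Base: v=22, s=22.
Iteration 1: 22 > 0 holds -> v = 22 - 3 = 19, s = 22 + 19 = 41.
Iteration 2: 19 > 0 holds -> v = 19 - 3 = 16, s = 41 + 16 = 57.
Iteration 3: 16 > 0 holds -> v = 16 - 3 = 13, s = 57 + 13 = 70.
Iteration 4: 13 > 0 holds -> v = 13 - 3 = 10, s = 70 + 10 = 80.
Iteration 5: 10 > 0 holds -> v = 10 - 3 = 7, s = 80 + 7 = 87.
Iteration 6: 7 > 0 holds -> v = 7 - 3 = 4, s = 87 + 4 = 91.
Iteration 7: 4 > 0 holds -> v = 4 - 3 = 1, s = 91 + 1 = 92.
Iteration 8: 1 > 0 holds -> v = 1 - 3 = -2, s = 92 + -2 = 90.
Iteration 9: -2 > 0 fails; recursion stops.
Total rows emitted: 9.

9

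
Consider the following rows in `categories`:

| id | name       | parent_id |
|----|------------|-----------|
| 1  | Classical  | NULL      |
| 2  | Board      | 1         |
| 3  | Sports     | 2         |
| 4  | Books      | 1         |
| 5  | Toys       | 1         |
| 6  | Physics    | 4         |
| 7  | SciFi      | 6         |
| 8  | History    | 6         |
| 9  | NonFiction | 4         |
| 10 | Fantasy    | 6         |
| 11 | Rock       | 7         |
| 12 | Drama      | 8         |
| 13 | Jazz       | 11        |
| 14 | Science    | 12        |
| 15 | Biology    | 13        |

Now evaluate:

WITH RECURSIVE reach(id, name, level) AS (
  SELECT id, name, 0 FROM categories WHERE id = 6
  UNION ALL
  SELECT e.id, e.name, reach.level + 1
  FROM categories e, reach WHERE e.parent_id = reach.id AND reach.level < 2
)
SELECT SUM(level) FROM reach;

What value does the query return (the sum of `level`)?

Base: id=6 (Physics) at level 0.
Iteration 1: rows with parent_id in {6} -> SciFi (id 7, level 1), History (id 8, level 1), Fantasy (id 10, level 1).
Iteration 2: rows with parent_id in {7,8,10} -> Rock (id 11, level 2), Drama (id 12, level 2).
Iteration 3: level < 2 fails for all current rows; recursion stops.
SUM(level) = 0 + 1 + 1 + 1 + 2 + 2 = 7.

7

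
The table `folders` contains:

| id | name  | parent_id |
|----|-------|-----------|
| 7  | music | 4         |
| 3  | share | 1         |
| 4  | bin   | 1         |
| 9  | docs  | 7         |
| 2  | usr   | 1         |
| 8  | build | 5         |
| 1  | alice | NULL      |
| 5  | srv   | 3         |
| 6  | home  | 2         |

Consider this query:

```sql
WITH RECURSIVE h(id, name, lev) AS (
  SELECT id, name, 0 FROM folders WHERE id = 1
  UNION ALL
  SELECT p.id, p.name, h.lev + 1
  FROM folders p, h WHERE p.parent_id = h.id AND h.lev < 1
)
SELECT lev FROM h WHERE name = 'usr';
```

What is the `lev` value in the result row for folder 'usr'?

Base: id=1 (alice) at lev 0.
Iteration 1: rows with parent_id in {1} -> usr (id 2, lev 1), share (id 3, lev 1), bin (id 4, lev 1).
Iteration 2: lev < 1 fails for all current rows; recursion stops.

1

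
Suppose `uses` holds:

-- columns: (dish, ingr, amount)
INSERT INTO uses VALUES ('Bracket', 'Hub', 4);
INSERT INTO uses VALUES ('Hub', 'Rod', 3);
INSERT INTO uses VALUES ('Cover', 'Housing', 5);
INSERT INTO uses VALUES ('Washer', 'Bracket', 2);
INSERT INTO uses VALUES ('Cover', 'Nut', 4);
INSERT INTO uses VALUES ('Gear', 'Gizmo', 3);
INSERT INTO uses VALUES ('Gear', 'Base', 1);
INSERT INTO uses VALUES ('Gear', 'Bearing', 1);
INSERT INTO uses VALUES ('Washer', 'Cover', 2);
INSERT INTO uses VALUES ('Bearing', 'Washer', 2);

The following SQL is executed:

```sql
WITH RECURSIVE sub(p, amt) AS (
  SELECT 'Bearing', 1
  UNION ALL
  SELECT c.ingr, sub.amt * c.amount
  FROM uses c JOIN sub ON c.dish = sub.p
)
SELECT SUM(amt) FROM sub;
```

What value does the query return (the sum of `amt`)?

Base: (Bearing, amt=1).
Iteration 1: components of {Bearing} -> Washer = 1*2 = 2.
Iteration 2: components of {Washer} -> Bracket = 2*2 = 4, Cover = 2*2 = 4.
Iteration 3: components of {Bracket,Cover} -> Housing = 4*5 = 20, Hub = 4*4 = 16, Nut = 4*4 = 16.
Iteration 4: components of {Housing,Hub,Nut} -> Rod = 16*3 = 48.
Iteration 5: no further components; recursion stops.
SUM(amt) = 1 + 2 + 4 + 4 + 20 + 16 + 16 + 48 = 111.

111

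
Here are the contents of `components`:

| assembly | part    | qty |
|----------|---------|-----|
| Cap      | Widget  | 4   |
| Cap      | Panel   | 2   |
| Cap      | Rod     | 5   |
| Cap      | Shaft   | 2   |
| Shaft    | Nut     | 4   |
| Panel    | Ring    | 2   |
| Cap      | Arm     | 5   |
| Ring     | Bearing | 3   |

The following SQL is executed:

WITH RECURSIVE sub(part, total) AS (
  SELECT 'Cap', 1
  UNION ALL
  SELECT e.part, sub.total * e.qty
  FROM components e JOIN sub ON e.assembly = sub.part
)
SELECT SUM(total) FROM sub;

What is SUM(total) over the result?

Base: (Cap, total=1).
Iteration 1: components of {Cap} -> Arm = 1*5 = 5, Panel = 1*2 = 2, Rod = 1*5 = 5, Shaft = 1*2 = 2, Widget = 1*4 = 4.
Iteration 2: components of {Arm,Panel,Rod,Shaft,Widget} -> Nut = 2*4 = 8, Ring = 2*2 = 4.
Iteration 3: components of {Nut,Ring} -> Bearing = 4*3 = 12.
Iteration 4: no further components; recursion stops.
SUM(total) = 1 + 4 + 2 + 5 + 2 + 5 + 4 + 8 + 12 = 43.

43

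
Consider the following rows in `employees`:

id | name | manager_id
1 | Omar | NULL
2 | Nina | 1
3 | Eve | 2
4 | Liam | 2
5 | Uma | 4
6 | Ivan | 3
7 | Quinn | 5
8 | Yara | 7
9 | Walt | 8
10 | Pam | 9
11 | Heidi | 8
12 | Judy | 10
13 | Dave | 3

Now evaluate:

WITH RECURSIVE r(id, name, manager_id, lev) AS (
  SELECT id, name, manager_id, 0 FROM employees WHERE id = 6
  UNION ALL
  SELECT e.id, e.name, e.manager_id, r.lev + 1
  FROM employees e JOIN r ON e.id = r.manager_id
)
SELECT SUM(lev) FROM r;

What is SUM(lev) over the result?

6

Base: id=6 (Ivan), manager_id=3, lev 0.
Iteration 1: join on id=3 -> Eve (id 3, manager_id=2, lev 1).
Iteration 2: join on id=2 -> Nina (id 2, manager_id=1, lev 2).
Iteration 3: join on id=1 -> Omar (id 1, manager_id=NULL, lev 3).
Iteration 4: manager_id is NULL; no match; recursion stops.
SUM(lev) = 0 + 1 + 2 + 3 = 6.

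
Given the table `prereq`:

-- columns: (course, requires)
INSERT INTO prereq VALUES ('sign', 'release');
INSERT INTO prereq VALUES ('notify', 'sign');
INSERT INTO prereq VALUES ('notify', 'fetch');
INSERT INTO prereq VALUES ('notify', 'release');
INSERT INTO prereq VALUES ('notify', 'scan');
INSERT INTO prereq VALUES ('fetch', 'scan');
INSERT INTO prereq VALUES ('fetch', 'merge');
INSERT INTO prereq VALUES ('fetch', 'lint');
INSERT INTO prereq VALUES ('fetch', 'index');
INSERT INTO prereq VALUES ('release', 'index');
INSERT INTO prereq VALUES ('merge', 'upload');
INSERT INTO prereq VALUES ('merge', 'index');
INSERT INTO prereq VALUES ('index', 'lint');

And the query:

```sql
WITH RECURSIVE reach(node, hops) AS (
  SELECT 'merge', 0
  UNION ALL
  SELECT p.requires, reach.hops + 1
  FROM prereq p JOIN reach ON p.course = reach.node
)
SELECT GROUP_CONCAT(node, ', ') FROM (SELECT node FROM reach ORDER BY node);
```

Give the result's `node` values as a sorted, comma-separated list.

index, lint, merge, upload

Base: (merge, hops=0).
Iteration 1: edges from {merge} -> (index, hops=1), (upload, hops=1).
Iteration 2: edges from {index,upload} -> (lint, hops=2).
Iteration 3: no outgoing edges from {lint}; recursion stops.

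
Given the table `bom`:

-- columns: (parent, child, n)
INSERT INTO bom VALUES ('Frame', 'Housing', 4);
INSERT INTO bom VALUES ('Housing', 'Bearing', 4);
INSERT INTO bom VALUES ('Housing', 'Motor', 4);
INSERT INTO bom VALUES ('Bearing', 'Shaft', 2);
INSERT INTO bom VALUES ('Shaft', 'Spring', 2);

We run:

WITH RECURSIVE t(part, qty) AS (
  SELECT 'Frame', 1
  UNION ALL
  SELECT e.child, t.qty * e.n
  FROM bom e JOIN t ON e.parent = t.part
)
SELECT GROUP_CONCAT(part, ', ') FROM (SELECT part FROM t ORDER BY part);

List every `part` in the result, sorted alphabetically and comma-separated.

Bearing, Frame, Housing, Motor, Shaft, Spring

Base: (Frame, qty=1).
Iteration 1: components of {Frame} -> Housing = 1*4 = 4.
Iteration 2: components of {Housing} -> Bearing = 4*4 = 16, Motor = 4*4 = 16.
Iteration 3: components of {Bearing,Motor} -> Shaft = 16*2 = 32.
Iteration 4: components of {Shaft} -> Spring = 32*2 = 64.
Iteration 5: no further components; recursion stops.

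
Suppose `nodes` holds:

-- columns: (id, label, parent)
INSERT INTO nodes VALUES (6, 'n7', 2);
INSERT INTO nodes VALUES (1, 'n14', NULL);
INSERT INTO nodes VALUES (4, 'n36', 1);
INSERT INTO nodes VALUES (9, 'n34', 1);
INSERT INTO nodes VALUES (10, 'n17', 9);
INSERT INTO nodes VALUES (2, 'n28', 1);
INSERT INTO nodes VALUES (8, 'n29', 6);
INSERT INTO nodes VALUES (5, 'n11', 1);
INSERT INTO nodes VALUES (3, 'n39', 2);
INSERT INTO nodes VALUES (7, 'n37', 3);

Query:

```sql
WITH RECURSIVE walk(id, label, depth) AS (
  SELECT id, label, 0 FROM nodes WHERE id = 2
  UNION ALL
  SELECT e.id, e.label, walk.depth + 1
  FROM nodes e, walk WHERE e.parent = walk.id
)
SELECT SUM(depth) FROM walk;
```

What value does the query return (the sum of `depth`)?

Base: id=2 (n28) at depth 0.
Iteration 1: rows with parent in {2} -> n39 (id 3, depth 1), n7 (id 6, depth 1).
Iteration 2: rows with parent in {3,6} -> n37 (id 7, depth 2), n29 (id 8, depth 2).
Iteration 3: no rows with parent in {7,8}; recursion stops.
SUM(depth) = 0 + 1 + 1 + 2 + 2 = 6.

6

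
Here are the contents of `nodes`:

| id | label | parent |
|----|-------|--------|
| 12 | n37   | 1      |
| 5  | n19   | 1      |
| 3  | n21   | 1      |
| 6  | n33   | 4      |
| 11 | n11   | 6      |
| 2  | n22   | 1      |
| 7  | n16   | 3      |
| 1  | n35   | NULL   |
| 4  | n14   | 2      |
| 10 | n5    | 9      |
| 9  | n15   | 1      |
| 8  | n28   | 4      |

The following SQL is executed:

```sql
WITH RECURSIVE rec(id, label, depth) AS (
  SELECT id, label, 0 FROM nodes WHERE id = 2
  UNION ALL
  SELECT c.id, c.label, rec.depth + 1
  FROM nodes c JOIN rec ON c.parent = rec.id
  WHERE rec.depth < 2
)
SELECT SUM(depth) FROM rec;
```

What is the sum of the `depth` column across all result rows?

5

Base: id=2 (n22) at depth 0.
Iteration 1: rows with parent in {2} -> n14 (id 4, depth 1).
Iteration 2: rows with parent in {4} -> n33 (id 6, depth 2), n28 (id 8, depth 2).
Iteration 3: depth < 2 fails for all current rows; recursion stops.
SUM(depth) = 0 + 1 + 2 + 2 = 5.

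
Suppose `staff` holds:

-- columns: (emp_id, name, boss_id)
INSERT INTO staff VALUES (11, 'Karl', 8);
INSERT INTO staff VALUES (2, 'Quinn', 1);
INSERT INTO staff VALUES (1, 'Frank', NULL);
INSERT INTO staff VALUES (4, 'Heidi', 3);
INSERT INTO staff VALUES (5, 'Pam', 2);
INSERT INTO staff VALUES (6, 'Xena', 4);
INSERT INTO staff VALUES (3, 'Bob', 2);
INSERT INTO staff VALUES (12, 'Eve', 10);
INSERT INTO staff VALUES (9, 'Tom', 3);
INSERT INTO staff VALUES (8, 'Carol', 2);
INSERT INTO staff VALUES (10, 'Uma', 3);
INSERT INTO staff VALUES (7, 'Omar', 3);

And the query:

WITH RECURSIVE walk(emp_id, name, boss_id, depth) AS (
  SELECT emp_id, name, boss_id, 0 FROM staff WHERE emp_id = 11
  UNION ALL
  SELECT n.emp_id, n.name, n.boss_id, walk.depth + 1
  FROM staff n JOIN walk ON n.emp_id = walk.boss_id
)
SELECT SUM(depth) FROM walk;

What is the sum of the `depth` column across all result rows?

6

Base: emp_id=11 (Karl), boss_id=8, depth 0.
Iteration 1: join on emp_id=8 -> Carol (id 8, boss_id=2, depth 1).
Iteration 2: join on emp_id=2 -> Quinn (id 2, boss_id=1, depth 2).
Iteration 3: join on emp_id=1 -> Frank (id 1, boss_id=NULL, depth 3).
Iteration 4: boss_id is NULL; no match; recursion stops.
SUM(depth) = 0 + 1 + 2 + 3 = 6.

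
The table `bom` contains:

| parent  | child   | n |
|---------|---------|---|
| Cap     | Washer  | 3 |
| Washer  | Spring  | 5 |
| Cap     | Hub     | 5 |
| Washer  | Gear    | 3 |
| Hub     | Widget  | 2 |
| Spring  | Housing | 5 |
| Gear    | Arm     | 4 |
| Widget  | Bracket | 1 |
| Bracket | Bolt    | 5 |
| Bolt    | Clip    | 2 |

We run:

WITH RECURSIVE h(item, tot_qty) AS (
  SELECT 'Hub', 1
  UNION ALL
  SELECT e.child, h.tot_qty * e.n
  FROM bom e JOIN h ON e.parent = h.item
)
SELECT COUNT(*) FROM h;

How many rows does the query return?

Base: (Hub, tot_qty=1).
Iteration 1: components of {Hub} -> Widget = 1*2 = 2.
Iteration 2: components of {Widget} -> Bracket = 2*1 = 2.
Iteration 3: components of {Bracket} -> Bolt = 2*5 = 10.
Iteration 4: components of {Bolt} -> Clip = 10*2 = 20.
Iteration 5: no further components; recursion stops.
Total rows emitted: 5.

5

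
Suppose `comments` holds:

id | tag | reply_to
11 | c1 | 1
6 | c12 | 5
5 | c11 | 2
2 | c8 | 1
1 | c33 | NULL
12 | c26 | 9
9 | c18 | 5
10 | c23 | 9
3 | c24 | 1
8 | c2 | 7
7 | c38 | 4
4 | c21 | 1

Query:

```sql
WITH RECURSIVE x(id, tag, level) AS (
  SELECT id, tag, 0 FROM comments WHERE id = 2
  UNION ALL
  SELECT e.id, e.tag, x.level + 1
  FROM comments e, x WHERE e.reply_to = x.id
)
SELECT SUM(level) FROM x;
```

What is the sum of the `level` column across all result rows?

11

Base: id=2 (c8) at level 0.
Iteration 1: rows with reply_to in {2} -> c11 (id 5, level 1).
Iteration 2: rows with reply_to in {5} -> c12 (id 6, level 2), c18 (id 9, level 2).
Iteration 3: rows with reply_to in {6,9} -> c23 (id 10, level 3), c26 (id 12, level 3).
Iteration 4: no rows with reply_to in {10,12}; recursion stops.
SUM(level) = 0 + 1 + 2 + 2 + 3 + 3 = 11.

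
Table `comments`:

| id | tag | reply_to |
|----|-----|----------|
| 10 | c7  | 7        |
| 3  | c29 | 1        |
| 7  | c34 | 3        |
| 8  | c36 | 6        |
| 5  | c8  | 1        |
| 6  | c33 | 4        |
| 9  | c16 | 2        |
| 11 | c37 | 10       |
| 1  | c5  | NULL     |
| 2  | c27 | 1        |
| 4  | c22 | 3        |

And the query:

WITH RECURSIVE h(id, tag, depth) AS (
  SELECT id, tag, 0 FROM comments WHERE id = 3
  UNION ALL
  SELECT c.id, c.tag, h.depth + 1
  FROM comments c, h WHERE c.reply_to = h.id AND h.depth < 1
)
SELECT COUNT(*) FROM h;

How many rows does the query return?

3

Base: id=3 (c29) at depth 0.
Iteration 1: rows with reply_to in {3} -> c22 (id 4, depth 1), c34 (id 7, depth 1).
Iteration 2: depth < 1 fails for all current rows; recursion stops.
Total rows emitted: 3.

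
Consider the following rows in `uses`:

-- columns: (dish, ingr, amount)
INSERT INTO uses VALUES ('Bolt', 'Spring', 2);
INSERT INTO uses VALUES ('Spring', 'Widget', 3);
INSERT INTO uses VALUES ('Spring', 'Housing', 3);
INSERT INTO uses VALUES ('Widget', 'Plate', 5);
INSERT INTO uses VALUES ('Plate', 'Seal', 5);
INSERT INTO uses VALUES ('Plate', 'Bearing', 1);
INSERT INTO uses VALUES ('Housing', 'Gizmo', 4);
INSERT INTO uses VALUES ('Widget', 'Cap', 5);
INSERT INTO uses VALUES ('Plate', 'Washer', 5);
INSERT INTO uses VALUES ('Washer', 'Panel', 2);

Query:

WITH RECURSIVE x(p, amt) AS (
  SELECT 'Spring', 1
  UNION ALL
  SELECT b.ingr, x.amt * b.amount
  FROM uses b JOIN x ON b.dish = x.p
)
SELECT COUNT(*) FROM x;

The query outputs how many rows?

Base: (Spring, amt=1).
Iteration 1: components of {Spring} -> Housing = 1*3 = 3, Widget = 1*3 = 3.
Iteration 2: components of {Housing,Widget} -> Cap = 3*5 = 15, Gizmo = 3*4 = 12, Plate = 3*5 = 15.
Iteration 3: components of {Cap,Gizmo,Plate} -> Bearing = 15*1 = 15, Seal = 15*5 = 75, Washer = 15*5 = 75.
Iteration 4: components of {Bearing,Seal,Washer} -> Panel = 75*2 = 150.
Iteration 5: no further components; recursion stops.
Total rows emitted: 10.

10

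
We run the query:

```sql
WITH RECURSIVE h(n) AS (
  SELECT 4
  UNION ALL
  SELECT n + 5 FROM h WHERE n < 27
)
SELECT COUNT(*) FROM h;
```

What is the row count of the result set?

6

Base: n=4.
Iteration 1: 4 < 27 holds -> n = 4 + 5 = 9.
Iteration 2: 9 < 27 holds -> n = 9 + 5 = 14.
Iteration 3: 14 < 27 holds -> n = 14 + 5 = 19.
Iteration 4: 19 < 27 holds -> n = 19 + 5 = 24.
Iteration 5: 24 < 27 holds -> n = 24 + 5 = 29.
Iteration 6: 29 < 27 fails; recursion stops.
Total rows emitted: 6.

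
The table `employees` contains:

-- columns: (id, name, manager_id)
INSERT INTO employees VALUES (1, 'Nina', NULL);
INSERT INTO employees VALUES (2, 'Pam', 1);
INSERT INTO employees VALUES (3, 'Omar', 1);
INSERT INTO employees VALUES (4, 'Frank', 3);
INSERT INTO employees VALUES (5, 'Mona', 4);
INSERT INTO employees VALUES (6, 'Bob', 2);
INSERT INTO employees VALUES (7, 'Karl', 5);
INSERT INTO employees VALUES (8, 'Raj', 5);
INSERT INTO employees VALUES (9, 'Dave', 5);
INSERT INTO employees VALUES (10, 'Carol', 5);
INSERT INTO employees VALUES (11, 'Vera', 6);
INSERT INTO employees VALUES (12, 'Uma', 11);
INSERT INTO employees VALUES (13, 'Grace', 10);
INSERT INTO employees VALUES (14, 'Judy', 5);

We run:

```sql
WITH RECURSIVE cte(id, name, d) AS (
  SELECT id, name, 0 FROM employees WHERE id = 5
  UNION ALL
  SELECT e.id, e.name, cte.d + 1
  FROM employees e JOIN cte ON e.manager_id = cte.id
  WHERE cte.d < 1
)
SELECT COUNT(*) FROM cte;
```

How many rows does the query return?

Base: id=5 (Mona) at d 0.
Iteration 1: rows with manager_id in {5} -> Karl (id 7, d 1), Raj (id 8, d 1), Dave (id 9, d 1), Carol (id 10, d 1), Judy (id 14, d 1).
Iteration 2: d < 1 fails for all current rows; recursion stops.
Total rows emitted: 6.

6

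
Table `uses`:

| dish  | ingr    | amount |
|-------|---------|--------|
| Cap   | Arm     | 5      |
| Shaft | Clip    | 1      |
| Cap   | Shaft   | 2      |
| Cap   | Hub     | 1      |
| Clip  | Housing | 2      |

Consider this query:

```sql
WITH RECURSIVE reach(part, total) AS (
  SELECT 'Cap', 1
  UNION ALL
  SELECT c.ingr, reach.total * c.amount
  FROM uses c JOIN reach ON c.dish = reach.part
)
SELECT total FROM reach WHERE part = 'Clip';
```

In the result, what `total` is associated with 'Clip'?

2

Base: (Cap, total=1).
Iteration 1: components of {Cap} -> Arm = 1*5 = 5, Hub = 1*1 = 1, Shaft = 1*2 = 2.
Iteration 2: components of {Arm,Hub,Shaft} -> Clip = 2*1 = 2.
Iteration 3: components of {Clip} -> Housing = 2*2 = 4.
Iteration 4: no further components; recursion stops.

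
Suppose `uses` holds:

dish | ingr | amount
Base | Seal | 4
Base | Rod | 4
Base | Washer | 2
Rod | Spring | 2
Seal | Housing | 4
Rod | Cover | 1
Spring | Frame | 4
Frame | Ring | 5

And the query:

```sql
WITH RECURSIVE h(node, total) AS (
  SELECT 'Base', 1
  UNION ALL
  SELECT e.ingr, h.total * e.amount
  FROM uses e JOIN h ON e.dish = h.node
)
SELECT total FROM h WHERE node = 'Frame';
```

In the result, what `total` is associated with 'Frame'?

32

Base: (Base, total=1).
Iteration 1: components of {Base} -> Rod = 1*4 = 4, Seal = 1*4 = 4, Washer = 1*2 = 2.
Iteration 2: components of {Rod,Seal,Washer} -> Cover = 4*1 = 4, Housing = 4*4 = 16, Spring = 4*2 = 8.
Iteration 3: components of {Cover,Housing,Spring} -> Frame = 8*4 = 32.
Iteration 4: components of {Frame} -> Ring = 32*5 = 160.
Iteration 5: no further components; recursion stops.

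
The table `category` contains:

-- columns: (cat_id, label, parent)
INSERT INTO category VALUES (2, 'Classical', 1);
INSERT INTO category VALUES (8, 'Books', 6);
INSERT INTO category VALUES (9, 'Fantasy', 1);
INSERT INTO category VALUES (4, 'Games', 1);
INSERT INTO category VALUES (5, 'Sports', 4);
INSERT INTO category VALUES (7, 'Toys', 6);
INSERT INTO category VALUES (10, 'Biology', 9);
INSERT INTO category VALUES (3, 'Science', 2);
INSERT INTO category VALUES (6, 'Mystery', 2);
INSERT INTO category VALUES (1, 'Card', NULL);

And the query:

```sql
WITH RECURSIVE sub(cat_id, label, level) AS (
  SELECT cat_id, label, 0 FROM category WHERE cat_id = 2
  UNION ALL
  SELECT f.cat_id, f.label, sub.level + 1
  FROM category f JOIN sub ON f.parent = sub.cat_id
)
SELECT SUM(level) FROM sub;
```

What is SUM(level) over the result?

Base: cat_id=2 (Classical) at level 0.
Iteration 1: rows with parent in {2} -> Science (id 3, level 1), Mystery (id 6, level 1).
Iteration 2: rows with parent in {3,6} -> Toys (id 7, level 2), Books (id 8, level 2).
Iteration 3: no rows with parent in {7,8}; recursion stops.
SUM(level) = 0 + 1 + 1 + 2 + 2 = 6.

6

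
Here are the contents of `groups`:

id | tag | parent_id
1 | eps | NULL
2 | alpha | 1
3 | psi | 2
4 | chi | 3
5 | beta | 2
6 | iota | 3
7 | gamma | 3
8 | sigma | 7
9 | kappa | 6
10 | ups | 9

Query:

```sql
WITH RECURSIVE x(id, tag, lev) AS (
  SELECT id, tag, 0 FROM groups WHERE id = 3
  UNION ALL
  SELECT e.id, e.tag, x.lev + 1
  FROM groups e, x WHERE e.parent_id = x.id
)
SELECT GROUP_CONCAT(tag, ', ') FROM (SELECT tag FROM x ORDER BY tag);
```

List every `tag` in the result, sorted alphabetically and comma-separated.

chi, gamma, iota, kappa, psi, sigma, ups

Base: id=3 (psi) at lev 0.
Iteration 1: rows with parent_id in {3} -> chi (id 4, lev 1), iota (id 6, lev 1), gamma (id 7, lev 1).
Iteration 2: rows with parent_id in {4,6,7} -> sigma (id 8, lev 2), kappa (id 9, lev 2).
Iteration 3: rows with parent_id in {8,9} -> ups (id 10, lev 3).
Iteration 4: no rows with parent_id in {10}; recursion stops.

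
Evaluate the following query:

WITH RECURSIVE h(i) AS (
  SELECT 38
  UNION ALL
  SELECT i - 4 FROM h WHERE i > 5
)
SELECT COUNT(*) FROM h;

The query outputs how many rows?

Base: i=38.
Iteration 1: 38 > 5 holds -> i = 38 - 4 = 34.
Iteration 2: 34 > 5 holds -> i = 34 - 4 = 30.
Iteration 3: 30 > 5 holds -> i = 30 - 4 = 26.
Iteration 4: 26 > 5 holds -> i = 26 - 4 = 22.
Iteration 5: 22 > 5 holds -> i = 22 - 4 = 18.
Iteration 6: 18 > 5 holds -> i = 18 - 4 = 14.
Iteration 7: 14 > 5 holds -> i = 14 - 4 = 10.
Iteration 8: 10 > 5 holds -> i = 10 - 4 = 6.
Iteration 9: 6 > 5 holds -> i = 6 - 4 = 2.
Iteration 10: 2 > 5 fails; recursion stops.
Total rows emitted: 10.

10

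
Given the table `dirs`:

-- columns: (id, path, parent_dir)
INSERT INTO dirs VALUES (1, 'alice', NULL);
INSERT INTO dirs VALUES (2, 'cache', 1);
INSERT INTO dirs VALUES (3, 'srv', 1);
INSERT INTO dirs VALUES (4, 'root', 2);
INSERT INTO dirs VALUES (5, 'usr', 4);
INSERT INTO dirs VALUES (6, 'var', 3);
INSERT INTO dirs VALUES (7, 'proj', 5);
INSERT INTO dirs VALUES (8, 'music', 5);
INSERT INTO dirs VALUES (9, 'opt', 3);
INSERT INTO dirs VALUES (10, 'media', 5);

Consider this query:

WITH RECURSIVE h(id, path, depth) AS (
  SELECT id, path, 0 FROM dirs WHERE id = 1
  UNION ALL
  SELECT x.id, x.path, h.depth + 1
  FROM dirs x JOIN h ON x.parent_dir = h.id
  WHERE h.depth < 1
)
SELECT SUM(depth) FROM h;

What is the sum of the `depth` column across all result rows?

Base: id=1 (alice) at depth 0.
Iteration 1: rows with parent_dir in {1} -> cache (id 2, depth 1), srv (id 3, depth 1).
Iteration 2: depth < 1 fails for all current rows; recursion stops.
SUM(depth) = 0 + 1 + 1 = 2.

2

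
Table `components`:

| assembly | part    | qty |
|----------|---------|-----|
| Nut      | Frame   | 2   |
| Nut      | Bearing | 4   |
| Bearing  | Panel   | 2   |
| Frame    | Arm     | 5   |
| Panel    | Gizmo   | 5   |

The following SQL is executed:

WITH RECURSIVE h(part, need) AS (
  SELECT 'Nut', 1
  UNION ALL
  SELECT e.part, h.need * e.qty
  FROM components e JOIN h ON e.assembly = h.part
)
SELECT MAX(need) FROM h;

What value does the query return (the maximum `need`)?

Base: (Nut, need=1).
Iteration 1: components of {Nut} -> Bearing = 1*4 = 4, Frame = 1*2 = 2.
Iteration 2: components of {Bearing,Frame} -> Arm = 2*5 = 10, Panel = 4*2 = 8.
Iteration 3: components of {Arm,Panel} -> Gizmo = 8*5 = 40.
Iteration 4: no further components; recursion stops.
need values: 1, 2, 4, 10, 8, 40; the maximum is 40.

40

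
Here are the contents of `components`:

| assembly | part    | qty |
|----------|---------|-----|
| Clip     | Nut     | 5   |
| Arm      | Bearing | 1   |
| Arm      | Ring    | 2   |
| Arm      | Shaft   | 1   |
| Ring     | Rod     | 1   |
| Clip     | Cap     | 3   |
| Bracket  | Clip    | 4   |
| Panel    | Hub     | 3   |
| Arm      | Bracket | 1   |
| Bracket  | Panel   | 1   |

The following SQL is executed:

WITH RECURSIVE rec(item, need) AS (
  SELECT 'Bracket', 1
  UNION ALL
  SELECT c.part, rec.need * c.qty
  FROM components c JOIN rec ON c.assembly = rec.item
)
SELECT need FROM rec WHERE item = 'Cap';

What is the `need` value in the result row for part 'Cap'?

Base: (Bracket, need=1).
Iteration 1: components of {Bracket} -> Clip = 1*4 = 4, Panel = 1*1 = 1.
Iteration 2: components of {Clip,Panel} -> Cap = 4*3 = 12, Hub = 1*3 = 3, Nut = 4*5 = 20.
Iteration 3: no further components; recursion stops.

12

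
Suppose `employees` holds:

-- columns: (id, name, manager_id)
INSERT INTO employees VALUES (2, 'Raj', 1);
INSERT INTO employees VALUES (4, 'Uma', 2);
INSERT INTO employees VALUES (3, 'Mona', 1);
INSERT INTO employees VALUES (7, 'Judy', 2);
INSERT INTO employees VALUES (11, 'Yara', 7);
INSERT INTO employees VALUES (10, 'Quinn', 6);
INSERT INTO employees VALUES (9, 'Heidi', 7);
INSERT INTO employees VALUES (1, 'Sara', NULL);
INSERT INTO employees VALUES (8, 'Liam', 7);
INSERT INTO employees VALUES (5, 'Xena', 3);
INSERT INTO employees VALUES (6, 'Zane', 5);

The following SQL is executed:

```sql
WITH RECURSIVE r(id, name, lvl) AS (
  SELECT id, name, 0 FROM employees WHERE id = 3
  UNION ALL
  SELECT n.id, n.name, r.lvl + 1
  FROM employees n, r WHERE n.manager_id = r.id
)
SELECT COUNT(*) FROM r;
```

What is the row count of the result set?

Base: id=3 (Mona) at lvl 0.
Iteration 1: rows with manager_id in {3} -> Xena (id 5, lvl 1).
Iteration 2: rows with manager_id in {5} -> Zane (id 6, lvl 2).
Iteration 3: rows with manager_id in {6} -> Quinn (id 10, lvl 3).
Iteration 4: no rows with manager_id in {10}; recursion stops.
Total rows emitted: 4.

4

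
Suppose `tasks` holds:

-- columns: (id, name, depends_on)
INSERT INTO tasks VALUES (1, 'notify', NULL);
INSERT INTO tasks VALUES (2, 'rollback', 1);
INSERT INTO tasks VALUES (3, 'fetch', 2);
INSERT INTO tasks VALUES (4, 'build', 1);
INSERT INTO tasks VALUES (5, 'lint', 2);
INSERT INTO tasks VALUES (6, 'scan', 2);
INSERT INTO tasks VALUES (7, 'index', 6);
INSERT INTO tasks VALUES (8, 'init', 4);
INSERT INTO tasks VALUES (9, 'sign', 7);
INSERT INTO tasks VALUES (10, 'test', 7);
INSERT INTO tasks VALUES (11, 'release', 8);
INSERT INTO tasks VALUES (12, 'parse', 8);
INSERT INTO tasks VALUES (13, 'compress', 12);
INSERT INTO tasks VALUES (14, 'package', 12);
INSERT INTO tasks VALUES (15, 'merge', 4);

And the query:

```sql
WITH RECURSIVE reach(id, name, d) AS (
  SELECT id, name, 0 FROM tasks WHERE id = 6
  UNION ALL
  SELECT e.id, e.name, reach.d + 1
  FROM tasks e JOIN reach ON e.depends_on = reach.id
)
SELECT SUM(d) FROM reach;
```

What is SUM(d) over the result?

Base: id=6 (scan) at d 0.
Iteration 1: rows with depends_on in {6} -> index (id 7, d 1).
Iteration 2: rows with depends_on in {7} -> sign (id 9, d 2), test (id 10, d 2).
Iteration 3: no rows with depends_on in {9,10}; recursion stops.
SUM(d) = 0 + 1 + 2 + 2 = 5.

5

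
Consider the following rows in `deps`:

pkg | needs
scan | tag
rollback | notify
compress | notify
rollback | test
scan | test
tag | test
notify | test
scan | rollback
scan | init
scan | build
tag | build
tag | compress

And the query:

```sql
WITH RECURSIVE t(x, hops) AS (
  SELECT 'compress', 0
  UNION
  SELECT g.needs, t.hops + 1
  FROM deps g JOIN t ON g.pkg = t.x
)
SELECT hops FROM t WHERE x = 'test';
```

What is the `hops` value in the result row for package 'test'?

Base: (compress, hops=0).
Iteration 1: edges from {compress} -> (notify, hops=1).
Iteration 2: edges from {notify} -> (test, hops=2).
Iteration 3: no outgoing edges from {test}; recursion stops.

2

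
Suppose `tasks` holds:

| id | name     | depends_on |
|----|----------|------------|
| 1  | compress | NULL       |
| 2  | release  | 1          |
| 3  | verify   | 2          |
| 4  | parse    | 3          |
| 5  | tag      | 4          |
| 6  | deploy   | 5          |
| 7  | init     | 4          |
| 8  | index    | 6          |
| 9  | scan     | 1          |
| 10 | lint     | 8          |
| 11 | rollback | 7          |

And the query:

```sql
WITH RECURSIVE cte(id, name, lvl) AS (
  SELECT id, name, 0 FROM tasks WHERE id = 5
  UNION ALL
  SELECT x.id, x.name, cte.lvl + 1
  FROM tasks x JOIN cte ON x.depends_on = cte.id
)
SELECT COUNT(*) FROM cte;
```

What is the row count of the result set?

4

Base: id=5 (tag) at lvl 0.
Iteration 1: rows with depends_on in {5} -> deploy (id 6, lvl 1).
Iteration 2: rows with depends_on in {6} -> index (id 8, lvl 2).
Iteration 3: rows with depends_on in {8} -> lint (id 10, lvl 3).
Iteration 4: no rows with depends_on in {10}; recursion stops.
Total rows emitted: 4.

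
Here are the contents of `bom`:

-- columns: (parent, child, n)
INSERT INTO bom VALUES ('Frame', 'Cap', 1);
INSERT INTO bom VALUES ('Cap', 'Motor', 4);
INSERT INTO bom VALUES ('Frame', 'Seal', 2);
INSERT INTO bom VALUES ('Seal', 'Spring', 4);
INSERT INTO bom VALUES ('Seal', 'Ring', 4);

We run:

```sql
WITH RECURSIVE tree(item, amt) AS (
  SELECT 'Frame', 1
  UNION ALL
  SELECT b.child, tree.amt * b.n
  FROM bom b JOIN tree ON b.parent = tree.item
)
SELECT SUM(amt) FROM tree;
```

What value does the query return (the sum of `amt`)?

Base: (Frame, amt=1).
Iteration 1: components of {Frame} -> Cap = 1*1 = 1, Seal = 1*2 = 2.
Iteration 2: components of {Cap,Seal} -> Motor = 1*4 = 4, Ring = 2*4 = 8, Spring = 2*4 = 8.
Iteration 3: no further components; recursion stops.
SUM(amt) = 1 + 1 + 2 + 4 + 8 + 8 = 24.

24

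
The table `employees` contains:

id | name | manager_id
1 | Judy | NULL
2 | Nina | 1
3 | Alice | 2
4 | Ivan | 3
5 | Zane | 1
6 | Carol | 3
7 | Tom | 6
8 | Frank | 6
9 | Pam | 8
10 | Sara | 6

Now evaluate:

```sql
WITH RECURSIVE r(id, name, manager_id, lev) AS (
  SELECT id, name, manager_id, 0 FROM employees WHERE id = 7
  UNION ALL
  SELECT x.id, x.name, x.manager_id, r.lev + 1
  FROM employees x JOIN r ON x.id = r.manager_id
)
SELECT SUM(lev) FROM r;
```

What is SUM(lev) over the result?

Base: id=7 (Tom), manager_id=6, lev 0.
Iteration 1: join on id=6 -> Carol (id 6, manager_id=3, lev 1).
Iteration 2: join on id=3 -> Alice (id 3, manager_id=2, lev 2).
Iteration 3: join on id=2 -> Nina (id 2, manager_id=1, lev 3).
Iteration 4: join on id=1 -> Judy (id 1, manager_id=NULL, lev 4).
Iteration 5: manager_id is NULL; no match; recursion stops.
SUM(lev) = 0 + 1 + 2 + 3 + 4 = 10.

10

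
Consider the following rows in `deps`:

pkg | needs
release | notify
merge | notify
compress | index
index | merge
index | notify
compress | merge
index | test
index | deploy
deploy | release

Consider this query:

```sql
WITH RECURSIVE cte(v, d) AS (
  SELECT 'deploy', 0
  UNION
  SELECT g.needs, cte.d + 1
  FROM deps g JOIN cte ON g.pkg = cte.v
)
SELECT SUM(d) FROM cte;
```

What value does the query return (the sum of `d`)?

Base: (deploy, d=0).
Iteration 1: edges from {deploy} -> (release, d=1).
Iteration 2: edges from {release} -> (notify, d=2).
Iteration 3: no outgoing edges from {notify}; recursion stops.
SUM(d) = 0 + 1 + 2 = 3.

3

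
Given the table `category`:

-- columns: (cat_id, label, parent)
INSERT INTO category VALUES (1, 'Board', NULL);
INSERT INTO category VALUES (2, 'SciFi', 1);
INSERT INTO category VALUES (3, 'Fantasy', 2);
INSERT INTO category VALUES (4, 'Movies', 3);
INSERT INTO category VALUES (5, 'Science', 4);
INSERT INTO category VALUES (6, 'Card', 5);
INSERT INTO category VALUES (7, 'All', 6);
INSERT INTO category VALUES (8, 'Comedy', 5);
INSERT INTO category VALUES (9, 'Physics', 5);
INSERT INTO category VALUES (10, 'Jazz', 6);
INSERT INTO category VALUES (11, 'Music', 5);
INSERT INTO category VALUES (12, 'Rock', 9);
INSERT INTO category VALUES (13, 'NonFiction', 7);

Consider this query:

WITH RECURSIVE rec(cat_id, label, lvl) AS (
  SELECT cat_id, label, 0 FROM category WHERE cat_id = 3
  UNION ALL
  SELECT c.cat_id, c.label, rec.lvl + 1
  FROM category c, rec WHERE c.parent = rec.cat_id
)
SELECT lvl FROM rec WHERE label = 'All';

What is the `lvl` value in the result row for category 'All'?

4

Base: cat_id=3 (Fantasy) at lvl 0.
Iteration 1: rows with parent in {3} -> Movies (id 4, lvl 1).
Iteration 2: rows with parent in {4} -> Science (id 5, lvl 2).
Iteration 3: rows with parent in {5} -> Card (id 6, lvl 3), Comedy (id 8, lvl 3), Physics (id 9, lvl 3), Music (id 11, lvl 3).
Iteration 4: rows with parent in {6,8,9,11} -> All (id 7, lvl 4), Jazz (id 10, lvl 4), Rock (id 12, lvl 4).
Iteration 5: rows with parent in {7,10,12} -> NonFiction (id 13, lvl 5).
Iteration 6: no rows with parent in {13}; recursion stops.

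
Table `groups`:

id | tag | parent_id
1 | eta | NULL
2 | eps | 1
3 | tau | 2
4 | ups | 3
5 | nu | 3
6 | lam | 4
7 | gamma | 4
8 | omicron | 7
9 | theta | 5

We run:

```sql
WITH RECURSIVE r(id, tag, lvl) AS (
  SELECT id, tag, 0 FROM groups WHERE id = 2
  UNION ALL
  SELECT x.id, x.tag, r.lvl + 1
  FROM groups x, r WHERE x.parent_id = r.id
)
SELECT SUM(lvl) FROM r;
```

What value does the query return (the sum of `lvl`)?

Base: id=2 (eps) at lvl 0.
Iteration 1: rows with parent_id in {2} -> tau (id 3, lvl 1).
Iteration 2: rows with parent_id in {3} -> ups (id 4, lvl 2), nu (id 5, lvl 2).
Iteration 3: rows with parent_id in {4,5} -> lam (id 6, lvl 3), gamma (id 7, lvl 3), theta (id 9, lvl 3).
Iteration 4: rows with parent_id in {6,7,9} -> omicron (id 8, lvl 4).
Iteration 5: no rows with parent_id in {8}; recursion stops.
SUM(lvl) = 0 + 1 + 2 + 2 + 3 + 3 + 3 + 4 = 18.

18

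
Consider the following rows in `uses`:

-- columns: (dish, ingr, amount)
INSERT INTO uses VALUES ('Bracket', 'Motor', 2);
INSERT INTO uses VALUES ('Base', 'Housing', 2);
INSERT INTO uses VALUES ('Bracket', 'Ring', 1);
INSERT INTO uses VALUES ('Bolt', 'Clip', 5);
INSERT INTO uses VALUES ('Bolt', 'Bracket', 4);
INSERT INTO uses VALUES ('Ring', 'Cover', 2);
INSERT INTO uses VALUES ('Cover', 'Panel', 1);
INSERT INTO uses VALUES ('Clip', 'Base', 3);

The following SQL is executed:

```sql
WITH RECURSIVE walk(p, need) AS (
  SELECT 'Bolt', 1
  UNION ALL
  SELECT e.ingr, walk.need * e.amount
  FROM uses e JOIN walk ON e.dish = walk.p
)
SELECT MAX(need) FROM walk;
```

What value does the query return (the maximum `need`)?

Base: (Bolt, need=1).
Iteration 1: components of {Bolt} -> Bracket = 1*4 = 4, Clip = 1*5 = 5.
Iteration 2: components of {Bracket,Clip} -> Base = 5*3 = 15, Motor = 4*2 = 8, Ring = 4*1 = 4.
Iteration 3: components of {Base,Motor,Ring} -> Cover = 4*2 = 8, Housing = 15*2 = 30.
Iteration 4: components of {Cover,Housing} -> Panel = 8*1 = 8.
Iteration 5: no further components; recursion stops.
need values: 1, 4, 5, 8, 4, 15, 8, 30, 8; the maximum is 30.

30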